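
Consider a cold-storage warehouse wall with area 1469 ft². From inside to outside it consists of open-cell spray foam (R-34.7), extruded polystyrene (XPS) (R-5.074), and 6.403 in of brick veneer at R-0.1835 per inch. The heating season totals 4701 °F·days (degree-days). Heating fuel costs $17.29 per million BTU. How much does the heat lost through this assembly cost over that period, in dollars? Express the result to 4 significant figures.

6.403 × 0.1835 = 1.175
R_total = 34.7 + 5.074 + 1.175 = 40.949 ft²·°F·h/BTU
E = A × HDD × 24 / R = 1469 × 4701 × 24 / 40.949 = 4047400 BTU
Cost = 4047400/10⁶ × 17.29 = $69.98

69.98 dollars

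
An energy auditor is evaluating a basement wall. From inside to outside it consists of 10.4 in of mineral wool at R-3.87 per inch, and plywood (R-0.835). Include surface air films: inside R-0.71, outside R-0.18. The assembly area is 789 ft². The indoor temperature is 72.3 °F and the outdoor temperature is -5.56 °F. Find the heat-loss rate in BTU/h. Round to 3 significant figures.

1460 BTU/h

10.4 × 3.87 = 40.25
R_total = 0.71 + 40.25 + 0.835 + 0.18 = 41.97 ft²·°F·h/BTU
Q = A·ΔT/R = 789 × (72.3 − (-5.56)) / 41.97 = 1464 BTU/h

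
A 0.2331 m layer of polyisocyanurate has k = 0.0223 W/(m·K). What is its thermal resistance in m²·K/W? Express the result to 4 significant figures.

10.45 m²·K/W

R = L/k = 0.2331/0.0223 = 10.453 m²·K/W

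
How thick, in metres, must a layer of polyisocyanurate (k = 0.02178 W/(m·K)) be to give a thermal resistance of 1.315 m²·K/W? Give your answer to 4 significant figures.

L = R·k = 1.315 × 0.02178 = 0.028641 m

0.02864 m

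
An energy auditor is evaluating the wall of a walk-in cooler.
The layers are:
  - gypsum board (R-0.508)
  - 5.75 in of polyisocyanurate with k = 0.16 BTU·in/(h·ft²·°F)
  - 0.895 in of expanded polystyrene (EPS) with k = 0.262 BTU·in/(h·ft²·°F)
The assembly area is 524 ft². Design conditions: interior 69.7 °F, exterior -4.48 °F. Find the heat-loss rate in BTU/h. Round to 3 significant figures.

5.75/0.16 = 35.94
0.895/0.262 = 3.416
R_total = 0.508 + 35.94 + 3.416 = 39.86 ft²·°F·h/BTU
Q = A·ΔT/R = 524 × (69.7 − (-4.48)) / 39.86 = 975.1 BTU/h

975 BTU/h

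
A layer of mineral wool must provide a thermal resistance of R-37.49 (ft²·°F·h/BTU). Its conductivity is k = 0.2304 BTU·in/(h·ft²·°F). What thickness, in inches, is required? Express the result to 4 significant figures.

L = R × k = 37.49 × 0.2304 = 8.6377 in

8.638 in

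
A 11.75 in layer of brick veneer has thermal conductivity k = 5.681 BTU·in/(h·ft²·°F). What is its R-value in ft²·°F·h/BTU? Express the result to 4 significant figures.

R = L/k = 11.75/5.681 = 2.0683 ft²·°F·h/BTU

2.068 ft²·°F·h/BTU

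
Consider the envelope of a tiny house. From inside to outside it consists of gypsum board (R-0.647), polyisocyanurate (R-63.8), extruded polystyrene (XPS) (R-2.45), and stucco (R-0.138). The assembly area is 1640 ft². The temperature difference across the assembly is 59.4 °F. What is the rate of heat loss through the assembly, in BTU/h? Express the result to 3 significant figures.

1450 BTU/h

R_total = 0.647 + 63.8 + 2.45 + 0.138 = 67.03 ft²·°F·h/BTU
Q = A·ΔT/R = 1640 × 59.4 / 67.03 = 1453 BTU/h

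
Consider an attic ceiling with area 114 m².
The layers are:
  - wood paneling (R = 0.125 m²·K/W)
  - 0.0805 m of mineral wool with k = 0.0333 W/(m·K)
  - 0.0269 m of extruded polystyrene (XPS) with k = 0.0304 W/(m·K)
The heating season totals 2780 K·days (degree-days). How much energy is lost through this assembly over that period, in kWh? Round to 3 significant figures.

0.0805/0.0333 = 2.417
0.0269/0.0304 = 0.8849
R_total = 0.125 + 2.417 + 0.8849 = 3.427 m²·K/W
E = A × HDD × 24 / R / 1000 = 114 × 2780 × 24 / 3.427 / 1000 = 2219 kWh

2220 kWh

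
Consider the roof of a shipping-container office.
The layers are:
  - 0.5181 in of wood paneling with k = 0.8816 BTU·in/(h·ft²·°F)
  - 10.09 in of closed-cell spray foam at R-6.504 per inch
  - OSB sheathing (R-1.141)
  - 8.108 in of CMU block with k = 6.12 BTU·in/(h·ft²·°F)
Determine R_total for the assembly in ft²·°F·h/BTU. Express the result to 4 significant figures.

68.68 ft²·°F·h/BTU

0.5181/0.8816 = 0.58768
10.09 × 6.504 = 65.625
8.108/6.12 = 1.3248
R_total = 0.58768 + 65.625 + 1.141 + 1.3248 = 68.679 ft²·°F·h/BTU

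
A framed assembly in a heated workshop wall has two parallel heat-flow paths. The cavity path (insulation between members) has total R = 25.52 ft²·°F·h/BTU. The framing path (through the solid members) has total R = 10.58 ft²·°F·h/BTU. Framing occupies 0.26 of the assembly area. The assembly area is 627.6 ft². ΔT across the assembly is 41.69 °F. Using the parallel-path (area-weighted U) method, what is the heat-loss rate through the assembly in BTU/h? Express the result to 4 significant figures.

U_eff = 0.74/25.52 + 0.26/10.58 = 0.028997 + 0.024575 = 0.053572
R_eff = 1/U_eff = 18.667 ft²·°F·h/BTU
Q = 627.6 × 41.69 / 18.667 = 1401.7 BTU/h

1402 BTU/h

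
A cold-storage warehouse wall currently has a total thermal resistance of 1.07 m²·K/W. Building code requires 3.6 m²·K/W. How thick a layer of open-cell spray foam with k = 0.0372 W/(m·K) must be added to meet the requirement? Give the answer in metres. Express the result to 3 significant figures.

0.0941 m

ΔR = 3.6 − 1.07 = 2.53 m²·K/W
L = ΔR × k = 2.53 × 0.0372 = 0.09412 m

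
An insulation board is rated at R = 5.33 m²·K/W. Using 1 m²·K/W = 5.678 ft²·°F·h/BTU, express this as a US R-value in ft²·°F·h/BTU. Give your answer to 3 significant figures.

30.3 ft²·°F·h/BTU

R_US = 5.33 × 5.678 = 30.26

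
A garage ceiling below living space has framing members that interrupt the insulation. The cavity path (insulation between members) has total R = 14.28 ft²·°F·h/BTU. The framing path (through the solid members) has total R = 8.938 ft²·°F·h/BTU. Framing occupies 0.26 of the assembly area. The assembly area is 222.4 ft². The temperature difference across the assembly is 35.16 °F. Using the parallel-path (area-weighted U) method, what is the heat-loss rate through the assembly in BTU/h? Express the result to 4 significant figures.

632.7 BTU/h

U_eff = 0.74/14.28 + 0.26/8.938 = 0.051821 + 0.029089 = 0.08091
R_eff = 1/U_eff = 12.359 ft²·°F·h/BTU
Q = 222.4 × 35.16 / 12.359 = 632.68 BTU/h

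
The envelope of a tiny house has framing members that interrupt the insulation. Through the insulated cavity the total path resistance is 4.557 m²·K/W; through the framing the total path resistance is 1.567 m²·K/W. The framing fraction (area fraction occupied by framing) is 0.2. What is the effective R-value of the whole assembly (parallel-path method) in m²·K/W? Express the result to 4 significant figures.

3.298 m²·K/W

U_eff = 0.8/4.557 + 0.2/1.567 = 0.17555 + 0.12763 = 0.30319
R_eff = 1/U_eff = 3.2983 m²·K/W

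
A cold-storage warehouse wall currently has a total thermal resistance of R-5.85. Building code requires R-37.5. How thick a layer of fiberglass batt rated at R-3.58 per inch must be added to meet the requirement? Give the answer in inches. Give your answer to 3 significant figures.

ΔR = 37.5 − 5.85 = 31.65 ft²·°F·h/BTU
L = ΔR / (R/in) = 31.65/3.58 = 8.841 in

8.84 in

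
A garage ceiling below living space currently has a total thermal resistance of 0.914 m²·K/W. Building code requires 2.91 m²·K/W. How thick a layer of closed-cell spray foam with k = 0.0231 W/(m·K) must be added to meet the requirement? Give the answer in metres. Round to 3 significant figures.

0.0461 m

ΔR = 2.91 − 0.914 = 1.996 m²·K/W
L = ΔR × k = 1.996 × 0.0231 = 0.04611 m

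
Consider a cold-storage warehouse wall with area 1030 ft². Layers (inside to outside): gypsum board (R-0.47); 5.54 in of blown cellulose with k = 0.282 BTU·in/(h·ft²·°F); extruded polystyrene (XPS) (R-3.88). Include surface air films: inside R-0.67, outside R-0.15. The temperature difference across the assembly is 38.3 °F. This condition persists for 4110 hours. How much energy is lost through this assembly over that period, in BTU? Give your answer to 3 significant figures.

6530000 BTU

5.54/0.282 = 19.65
R_total = 0.67 + 0.47 + 19.65 + 3.88 + 0.15 = 24.82 ft²·°F·h/BTU
Q = 1030 × 38.3 / 24.82 = 1590 BTU/h
E = 1590 × 4110 = 6534000 BTU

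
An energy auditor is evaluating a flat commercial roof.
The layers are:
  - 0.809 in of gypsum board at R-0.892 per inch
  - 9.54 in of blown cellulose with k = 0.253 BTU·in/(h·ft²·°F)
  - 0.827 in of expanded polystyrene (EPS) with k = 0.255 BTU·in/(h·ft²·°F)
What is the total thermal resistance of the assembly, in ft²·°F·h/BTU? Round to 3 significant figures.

0.809 × 0.892 = 0.7216
9.54/0.253 = 37.71
0.827/0.255 = 3.243
R_total = 0.7216 + 37.71 + 3.243 = 41.67 ft²·°F·h/BTU

41.7 ft²·°F·h/BTU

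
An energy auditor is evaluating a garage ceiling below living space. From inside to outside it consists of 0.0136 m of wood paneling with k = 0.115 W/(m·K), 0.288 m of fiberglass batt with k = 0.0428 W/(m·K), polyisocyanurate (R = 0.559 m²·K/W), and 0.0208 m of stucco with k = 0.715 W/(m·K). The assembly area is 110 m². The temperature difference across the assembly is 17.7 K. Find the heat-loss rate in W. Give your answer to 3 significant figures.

0.0136/0.115 = 0.1183
0.288/0.0428 = 6.729
0.0208/0.715 = 0.02909
R_total = 0.1183 + 6.729 + 0.559 + 0.02909 = 7.435 m²·K/W
Q = A·ΔT/R = 110 × 17.7 / 7.435 = 261.9 W

262 W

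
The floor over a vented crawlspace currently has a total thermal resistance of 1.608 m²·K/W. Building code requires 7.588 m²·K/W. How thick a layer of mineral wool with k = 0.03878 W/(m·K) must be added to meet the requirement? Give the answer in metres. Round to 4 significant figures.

0.2319 m

ΔR = 7.588 − 1.608 = 5.98 m²·K/W
L = ΔR × k = 5.98 × 0.03878 = 0.2319 m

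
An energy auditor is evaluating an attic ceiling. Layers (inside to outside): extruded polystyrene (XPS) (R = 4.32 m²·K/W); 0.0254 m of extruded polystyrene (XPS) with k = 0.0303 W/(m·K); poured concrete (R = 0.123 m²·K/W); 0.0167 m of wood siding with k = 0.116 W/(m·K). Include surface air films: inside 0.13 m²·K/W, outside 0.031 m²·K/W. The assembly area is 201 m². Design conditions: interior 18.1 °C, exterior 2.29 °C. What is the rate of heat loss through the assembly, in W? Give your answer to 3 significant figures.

569 W

0.0254/0.0303 = 0.8383
0.0167/0.116 = 0.144
R_total = 0.13 + 4.32 + 0.8383 + 0.123 + 0.144 + 0.031 = 5.586 m²·K/W
Q = A·ΔT/R = 201 × (18.1 − 2.29) / 5.586 = 568.9 W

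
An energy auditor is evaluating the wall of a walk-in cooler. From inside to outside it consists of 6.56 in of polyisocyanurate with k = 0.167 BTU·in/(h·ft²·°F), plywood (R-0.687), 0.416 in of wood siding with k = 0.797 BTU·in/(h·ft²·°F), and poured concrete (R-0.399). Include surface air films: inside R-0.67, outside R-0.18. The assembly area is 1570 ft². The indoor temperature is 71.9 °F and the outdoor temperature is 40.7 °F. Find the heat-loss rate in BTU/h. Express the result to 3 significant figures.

6.56/0.167 = 39.28
0.416/0.797 = 0.522
R_total = 0.67 + 39.28 + 0.687 + 0.522 + 0.399 + 0.18 = 41.74 ft²·°F·h/BTU
Q = A·ΔT/R = 1570 × (71.9 − 40.7) / 41.74 = 1174 BTU/h

1170 BTU/h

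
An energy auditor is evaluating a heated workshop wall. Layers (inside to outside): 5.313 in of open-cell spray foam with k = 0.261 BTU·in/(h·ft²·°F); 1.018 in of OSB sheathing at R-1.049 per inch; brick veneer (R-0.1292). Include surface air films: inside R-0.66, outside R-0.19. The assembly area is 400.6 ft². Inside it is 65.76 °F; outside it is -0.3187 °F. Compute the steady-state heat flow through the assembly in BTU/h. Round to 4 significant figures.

5.313/0.261 = 20.356
1.018 × 1.049 = 1.0679
R_total = 0.66 + 20.356 + 1.0679 + 0.1292 + 0.19 = 22.403 ft²·°F·h/BTU
Q = A·ΔT/R = 400.6 × (65.76 − (-0.3187)) / 22.403 = 1181.6 BTU/h

1182 BTU/h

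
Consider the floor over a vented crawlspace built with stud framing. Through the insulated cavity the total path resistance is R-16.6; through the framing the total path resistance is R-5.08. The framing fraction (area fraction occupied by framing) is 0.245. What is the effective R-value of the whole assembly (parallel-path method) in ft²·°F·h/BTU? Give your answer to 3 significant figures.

U_eff = 0.755/16.6 + 0.245/5.08 = 0.04548 + 0.04823 = 0.09371
R_eff = 1/U_eff = 10.67 ft²·°F·h/BTU

10.7 ft²·°F·h/BTU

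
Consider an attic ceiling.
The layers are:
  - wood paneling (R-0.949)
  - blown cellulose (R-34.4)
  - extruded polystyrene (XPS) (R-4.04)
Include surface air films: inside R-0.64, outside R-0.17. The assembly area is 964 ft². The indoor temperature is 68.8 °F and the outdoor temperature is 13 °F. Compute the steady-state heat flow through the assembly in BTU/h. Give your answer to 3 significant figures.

R_total = 0.64 + 0.949 + 34.4 + 4.04 + 0.17 = 40.2 ft²·°F·h/BTU
Q = A·ΔT/R = 964 × (68.8 − 13) / 40.2 = 1338 BTU/h

1340 BTU/h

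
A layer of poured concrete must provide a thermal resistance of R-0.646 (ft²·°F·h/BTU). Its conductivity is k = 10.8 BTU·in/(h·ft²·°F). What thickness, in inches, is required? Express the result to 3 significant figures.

L = R × k = 0.646 × 10.8 = 6.977 in

6.98 in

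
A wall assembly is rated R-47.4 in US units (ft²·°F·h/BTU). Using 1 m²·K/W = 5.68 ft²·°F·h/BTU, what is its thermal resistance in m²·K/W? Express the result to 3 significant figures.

R_SI = 47.4/5.68 = 8.345

8.35 m²·K/W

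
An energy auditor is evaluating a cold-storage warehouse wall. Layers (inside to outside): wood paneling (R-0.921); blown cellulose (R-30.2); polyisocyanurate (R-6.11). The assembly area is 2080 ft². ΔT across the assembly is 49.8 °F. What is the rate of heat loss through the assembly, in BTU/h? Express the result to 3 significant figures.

R_total = 0.921 + 30.2 + 6.11 = 37.23 ft²·°F·h/BTU
Q = A·ΔT/R = 2080 × 49.8 / 37.23 = 2782 BTU/h

2780 BTU/h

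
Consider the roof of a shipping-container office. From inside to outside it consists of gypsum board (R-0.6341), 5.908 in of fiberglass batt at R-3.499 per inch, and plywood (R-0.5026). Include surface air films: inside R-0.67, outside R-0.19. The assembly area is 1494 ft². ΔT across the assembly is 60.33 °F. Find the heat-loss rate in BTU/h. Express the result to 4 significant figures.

3976 BTU/h

5.908 × 3.499 = 20.672
R_total = 0.67 + 0.6341 + 20.672 + 0.5026 + 0.19 = 22.669 ft²·°F·h/BTU
Q = A·ΔT/R = 1494 × 60.33 / 22.669 = 3976.1 BTU/h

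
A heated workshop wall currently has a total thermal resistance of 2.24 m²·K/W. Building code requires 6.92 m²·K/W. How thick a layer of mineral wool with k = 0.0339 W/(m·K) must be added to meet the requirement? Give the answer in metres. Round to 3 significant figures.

0.159 m

ΔR = 6.92 − 2.24 = 4.68 m²·K/W
L = ΔR × k = 4.68 × 0.0339 = 0.1587 m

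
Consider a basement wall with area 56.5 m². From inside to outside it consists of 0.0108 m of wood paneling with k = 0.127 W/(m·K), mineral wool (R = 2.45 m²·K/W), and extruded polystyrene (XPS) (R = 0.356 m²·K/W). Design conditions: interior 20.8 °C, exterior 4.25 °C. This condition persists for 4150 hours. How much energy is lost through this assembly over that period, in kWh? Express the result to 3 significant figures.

1340 kWh

0.0108/0.127 = 0.08504
R_total = 0.08504 + 2.45 + 0.356 = 2.891 m²·K/W
Q = 56.5 × (20.8 − 4.25) / 2.891 = 323.4 W
E = 323.4 W × 4150 h / 1000 = 1342 kWh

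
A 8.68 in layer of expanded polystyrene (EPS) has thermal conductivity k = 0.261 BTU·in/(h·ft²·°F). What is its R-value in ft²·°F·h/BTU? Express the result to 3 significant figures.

R = L/k = 8.68/0.261 = 33.26 ft²·°F·h/BTU

33.3 ft²·°F·h/BTU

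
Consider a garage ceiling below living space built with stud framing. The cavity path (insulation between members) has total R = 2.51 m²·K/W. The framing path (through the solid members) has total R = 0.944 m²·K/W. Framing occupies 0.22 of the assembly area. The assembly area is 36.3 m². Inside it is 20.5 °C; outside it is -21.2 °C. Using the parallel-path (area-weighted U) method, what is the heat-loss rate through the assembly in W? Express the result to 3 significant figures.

U_eff = 0.78/2.51 + 0.22/0.944 = 0.3108 + 0.2331 = 0.5438
R_eff = 1/U_eff = 1.839 m²·K/W
Q = 36.3 × (20.5 − (-21.2)) / 1.839 = 823.2 W

823 W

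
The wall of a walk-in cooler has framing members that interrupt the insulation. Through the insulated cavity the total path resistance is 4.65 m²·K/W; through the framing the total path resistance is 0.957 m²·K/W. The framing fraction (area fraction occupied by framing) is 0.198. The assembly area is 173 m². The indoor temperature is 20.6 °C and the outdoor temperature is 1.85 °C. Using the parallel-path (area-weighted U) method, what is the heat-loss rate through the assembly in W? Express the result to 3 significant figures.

1230 W

U_eff = 0.802/4.65 + 0.198/0.957 = 0.1725 + 0.2069 = 0.3794
R_eff = 1/U_eff = 2.636 m²·K/W
Q = 173 × (20.6 − 1.85) / 2.636 = 1231 W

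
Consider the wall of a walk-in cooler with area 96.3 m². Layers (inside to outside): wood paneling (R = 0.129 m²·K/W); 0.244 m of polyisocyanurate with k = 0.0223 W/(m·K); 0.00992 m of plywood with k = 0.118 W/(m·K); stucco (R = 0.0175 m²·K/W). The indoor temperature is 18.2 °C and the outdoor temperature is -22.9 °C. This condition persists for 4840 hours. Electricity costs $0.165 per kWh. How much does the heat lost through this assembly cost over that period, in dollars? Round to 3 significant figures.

283 dollars

0.244/0.0223 = 10.94
0.00992/0.118 = 0.08407
R_total = 0.129 + 10.94 + 0.08407 + 0.0175 = 11.17 m²·K/W
Q = 96.3 × (18.2 − (-22.9)) / 11.17 = 354.3 W
E = 354.3 W × 4840 h / 1000 = 1715 kWh
Cost = 1715 × 0.165 = $282.9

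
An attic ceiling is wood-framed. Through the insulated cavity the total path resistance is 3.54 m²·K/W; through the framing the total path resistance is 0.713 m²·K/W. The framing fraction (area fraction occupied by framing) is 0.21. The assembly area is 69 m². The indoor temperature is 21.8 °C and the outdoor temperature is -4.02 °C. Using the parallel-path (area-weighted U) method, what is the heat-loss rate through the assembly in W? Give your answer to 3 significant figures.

922 W

U_eff = 0.79/3.54 + 0.21/0.713 = 0.2232 + 0.2945 = 0.5177
R_eff = 1/U_eff = 1.932 m²·K/W
Q = 69 × (21.8 − (-4.02)) / 1.932 = 922.3 W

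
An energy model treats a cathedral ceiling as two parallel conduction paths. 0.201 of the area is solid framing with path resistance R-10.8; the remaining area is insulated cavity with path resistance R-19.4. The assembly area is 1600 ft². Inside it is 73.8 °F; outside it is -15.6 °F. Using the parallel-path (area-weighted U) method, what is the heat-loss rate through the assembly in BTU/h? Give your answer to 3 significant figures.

U_eff = 0.799/19.4 + 0.201/10.8 = 0.04119 + 0.01861 = 0.0598
R_eff = 1/U_eff = 16.72 ft²·°F·h/BTU
Q = 1600 × (73.8 − (-15.6)) / 16.72 = 8553 BTU/h

8550 BTU/h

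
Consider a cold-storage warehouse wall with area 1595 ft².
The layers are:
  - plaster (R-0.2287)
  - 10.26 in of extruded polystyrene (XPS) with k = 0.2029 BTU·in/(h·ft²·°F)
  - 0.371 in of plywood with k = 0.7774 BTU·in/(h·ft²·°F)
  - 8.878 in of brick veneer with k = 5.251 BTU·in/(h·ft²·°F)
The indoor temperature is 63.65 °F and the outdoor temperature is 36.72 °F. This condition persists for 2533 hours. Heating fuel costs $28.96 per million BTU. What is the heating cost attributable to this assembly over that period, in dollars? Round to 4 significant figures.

10.26/0.2029 = 50.567
0.371/0.7774 = 0.47723
8.878/5.251 = 1.6907
R_total = 0.2287 + 50.567 + 0.47723 + 1.6907 = 52.963 ft²·°F·h/BTU
Q = 1595 × (63.65 − 36.72) / 52.963 = 811 BTU/h
E = 811 × 2533 = 2054300 BTU
Cost = 2054300/10⁶ × 28.96 = $59.491

59.49 dollars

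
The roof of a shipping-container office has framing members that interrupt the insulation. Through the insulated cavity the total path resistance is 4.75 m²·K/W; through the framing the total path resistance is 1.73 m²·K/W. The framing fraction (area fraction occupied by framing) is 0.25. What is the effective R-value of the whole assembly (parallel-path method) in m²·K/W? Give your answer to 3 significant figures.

3.31 m²·K/W

U_eff = 0.75/4.75 + 0.25/1.73 = 0.1579 + 0.1445 = 0.3024
R_eff = 1/U_eff = 3.307 m²·K/W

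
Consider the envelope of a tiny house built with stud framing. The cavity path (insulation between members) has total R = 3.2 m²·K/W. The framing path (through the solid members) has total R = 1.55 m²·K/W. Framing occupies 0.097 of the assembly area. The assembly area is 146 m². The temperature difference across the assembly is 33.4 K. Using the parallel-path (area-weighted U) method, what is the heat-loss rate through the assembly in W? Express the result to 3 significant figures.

1680 W

U_eff = 0.903/3.2 + 0.097/1.55 = 0.2822 + 0.06258 = 0.3448
R_eff = 1/U_eff = 2.9 m²·K/W
Q = 146 × 33.4 / 2.9 = 1681 W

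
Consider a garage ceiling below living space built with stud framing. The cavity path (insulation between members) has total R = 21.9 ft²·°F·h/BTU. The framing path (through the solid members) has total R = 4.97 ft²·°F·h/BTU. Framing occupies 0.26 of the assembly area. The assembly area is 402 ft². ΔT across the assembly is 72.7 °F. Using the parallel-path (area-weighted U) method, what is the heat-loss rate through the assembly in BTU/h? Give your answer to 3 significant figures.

U_eff = 0.74/21.9 + 0.26/4.97 = 0.03379 + 0.05231 = 0.0861
R_eff = 1/U_eff = 11.61 ft²·°F·h/BTU
Q = 402 × 72.7 / 11.61 = 2516 BTU/h

2520 BTU/h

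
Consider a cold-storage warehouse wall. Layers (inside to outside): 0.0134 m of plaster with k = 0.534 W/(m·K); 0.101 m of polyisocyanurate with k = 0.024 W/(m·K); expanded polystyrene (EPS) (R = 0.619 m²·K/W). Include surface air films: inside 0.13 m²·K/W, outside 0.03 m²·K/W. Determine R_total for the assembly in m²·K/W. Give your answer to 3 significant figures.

5.01 m²·K/W

0.0134/0.534 = 0.02509
0.101/0.024 = 4.208
R_total = 0.13 + 0.02509 + 4.208 + 0.619 + 0.03 = 5.012 m²·K/W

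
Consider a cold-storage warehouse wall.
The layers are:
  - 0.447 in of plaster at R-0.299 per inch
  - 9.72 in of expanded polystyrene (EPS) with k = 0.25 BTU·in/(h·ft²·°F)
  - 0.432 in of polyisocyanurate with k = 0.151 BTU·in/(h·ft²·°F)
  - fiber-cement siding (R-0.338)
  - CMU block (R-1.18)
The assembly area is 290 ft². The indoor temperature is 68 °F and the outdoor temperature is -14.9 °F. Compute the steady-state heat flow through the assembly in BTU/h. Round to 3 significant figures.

0.447 × 0.299 = 0.1337
9.72/0.25 = 38.88
0.432/0.151 = 2.861
R_total = 0.1337 + 38.88 + 2.861 + 0.338 + 1.18 = 43.39 ft²·°F·h/BTU
Q = A·ΔT/R = 290 × (68 − (-14.9)) / 43.39 = 554 BTU/h

554 BTU/h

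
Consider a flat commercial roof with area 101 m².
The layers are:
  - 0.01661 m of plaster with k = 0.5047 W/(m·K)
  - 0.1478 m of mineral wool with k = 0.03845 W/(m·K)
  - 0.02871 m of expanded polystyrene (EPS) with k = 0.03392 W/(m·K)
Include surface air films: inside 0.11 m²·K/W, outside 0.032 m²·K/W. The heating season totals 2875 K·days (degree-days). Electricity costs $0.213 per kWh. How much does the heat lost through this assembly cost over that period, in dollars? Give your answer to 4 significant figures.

0.01661/0.5047 = 0.032911
0.1478/0.03845 = 3.844
0.02871/0.03392 = 0.8464
R_total = 0.11 + 0.032911 + 3.844 + 0.8464 + 0.032 = 4.8653 m²·K/W
E = A × HDD × 24 / R / 1000 = 101 × 2875 × 24 / 4.8653 / 1000 = 1432.4 kWh
Cost = 1432.4 × 0.213 = $305.1

305.1 dollars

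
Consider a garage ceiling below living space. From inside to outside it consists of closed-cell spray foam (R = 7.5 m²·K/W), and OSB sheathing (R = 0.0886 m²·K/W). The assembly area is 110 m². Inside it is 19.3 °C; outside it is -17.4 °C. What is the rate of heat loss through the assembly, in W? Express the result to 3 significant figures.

R_total = 7.5 + 0.0886 = 7.589 m²·K/W
Q = A·ΔT/R = 110 × (19.3 − (-17.4)) / 7.589 = 532 W

532 W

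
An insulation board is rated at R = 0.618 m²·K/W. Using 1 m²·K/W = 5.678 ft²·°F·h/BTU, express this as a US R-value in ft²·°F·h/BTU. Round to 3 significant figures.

3.51 ft²·°F·h/BTU

R_US = 0.618 × 5.678 = 3.509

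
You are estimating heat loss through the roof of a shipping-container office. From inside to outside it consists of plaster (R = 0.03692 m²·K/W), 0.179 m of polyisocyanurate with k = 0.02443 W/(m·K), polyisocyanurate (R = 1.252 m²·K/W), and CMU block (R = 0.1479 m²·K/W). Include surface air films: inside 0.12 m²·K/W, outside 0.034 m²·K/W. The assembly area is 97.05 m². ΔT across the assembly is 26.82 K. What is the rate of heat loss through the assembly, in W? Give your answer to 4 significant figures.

0.179/0.02443 = 7.3271
R_total = 0.12 + 0.03692 + 7.3271 + 1.252 + 0.1479 + 0.034 = 8.9179 m²·K/W
Q = A·ΔT/R = 97.05 × 26.82 / 8.9179 = 291.87 W

291.9 W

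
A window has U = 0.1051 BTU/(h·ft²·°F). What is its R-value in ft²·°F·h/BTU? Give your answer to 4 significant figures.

9.515 ft²·°F·h/BTU

R = 1/U = 1/0.1051 = 9.5147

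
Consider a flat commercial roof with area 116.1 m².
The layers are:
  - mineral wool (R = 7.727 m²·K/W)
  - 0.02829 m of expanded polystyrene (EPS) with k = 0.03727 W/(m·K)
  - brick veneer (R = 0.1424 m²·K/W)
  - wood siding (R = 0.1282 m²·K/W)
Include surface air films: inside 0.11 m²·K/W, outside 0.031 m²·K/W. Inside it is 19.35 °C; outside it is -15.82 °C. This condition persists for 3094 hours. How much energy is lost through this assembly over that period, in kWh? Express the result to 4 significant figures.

1420 kWh

0.02829/0.03727 = 0.75906
R_total = 0.11 + 7.727 + 0.75906 + 0.1424 + 0.1282 + 0.031 = 8.8977 m²·K/W
Q = 116.1 × (19.35 − (-15.82)) / 8.8977 = 458.91 W
E = 458.91 W × 3094 h / 1000 = 1419.9 kWh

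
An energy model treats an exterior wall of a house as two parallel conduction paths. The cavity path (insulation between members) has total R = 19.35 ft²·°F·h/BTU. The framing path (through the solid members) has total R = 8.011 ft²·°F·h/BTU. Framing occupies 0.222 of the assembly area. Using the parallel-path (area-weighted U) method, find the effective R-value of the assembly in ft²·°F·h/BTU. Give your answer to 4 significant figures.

U_eff = 0.778/19.35 + 0.222/8.011 = 0.040207 + 0.027712 = 0.067919
R_eff = 1/U_eff = 14.724 ft²·°F·h/BTU

14.72 ft²·°F·h/BTU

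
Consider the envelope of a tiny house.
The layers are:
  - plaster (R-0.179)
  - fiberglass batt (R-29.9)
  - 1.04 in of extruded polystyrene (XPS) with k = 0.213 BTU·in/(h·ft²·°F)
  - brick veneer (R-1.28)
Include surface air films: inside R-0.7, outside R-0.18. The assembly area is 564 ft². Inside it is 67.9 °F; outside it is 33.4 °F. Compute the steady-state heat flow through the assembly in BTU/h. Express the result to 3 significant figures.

1.04/0.213 = 4.883
R_total = 0.7 + 0.179 + 29.9 + 4.883 + 1.28 + 0.18 = 37.12 ft²·°F·h/BTU
Q = A·ΔT/R = 564 × (67.9 − 33.4) / 37.12 = 524.2 BTU/h

524 BTU/h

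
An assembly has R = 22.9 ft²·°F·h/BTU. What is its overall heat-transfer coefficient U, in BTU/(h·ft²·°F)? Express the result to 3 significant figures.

0.0437 BTU/(h·ft²·°F)

U = 1/R = 1/22.9 = 0.04367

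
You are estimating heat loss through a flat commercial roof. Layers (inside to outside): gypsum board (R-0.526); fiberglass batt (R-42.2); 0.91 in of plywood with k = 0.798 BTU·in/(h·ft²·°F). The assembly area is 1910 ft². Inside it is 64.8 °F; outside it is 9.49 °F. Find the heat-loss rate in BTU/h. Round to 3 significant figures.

2410 BTU/h

0.91/0.798 = 1.14
R_total = 0.526 + 42.2 + 1.14 = 43.87 ft²·°F·h/BTU
Q = A·ΔT/R = 1910 × (64.8 − 9.49) / 43.87 = 2408 BTU/h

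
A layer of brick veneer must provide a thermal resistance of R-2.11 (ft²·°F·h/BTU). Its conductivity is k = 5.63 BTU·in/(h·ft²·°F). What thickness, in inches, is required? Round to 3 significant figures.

11.9 in

L = R × k = 2.11 × 5.63 = 11.88 in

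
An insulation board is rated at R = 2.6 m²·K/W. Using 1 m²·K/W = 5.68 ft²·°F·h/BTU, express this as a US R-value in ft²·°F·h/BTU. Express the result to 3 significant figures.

R_US = 2.6 × 5.68 = 14.77

14.8 ft²·°F·h/BTU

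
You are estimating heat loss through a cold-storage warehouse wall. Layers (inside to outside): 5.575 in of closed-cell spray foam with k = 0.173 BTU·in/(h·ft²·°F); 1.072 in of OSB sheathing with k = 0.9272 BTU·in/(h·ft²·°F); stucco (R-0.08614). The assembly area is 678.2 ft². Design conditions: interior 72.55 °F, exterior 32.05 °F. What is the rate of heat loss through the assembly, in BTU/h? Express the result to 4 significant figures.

5.575/0.173 = 32.225
1.072/0.9272 = 1.1562
R_total = 32.225 + 1.1562 + 0.08614 = 33.468 ft²·°F·h/BTU
Q = A·ΔT/R = 678.2 × (72.55 − 32.05) / 33.468 = 820.7 BTU/h

820.7 BTU/h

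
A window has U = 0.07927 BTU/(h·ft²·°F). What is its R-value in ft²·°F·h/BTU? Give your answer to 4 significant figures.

12.62 ft²·°F·h/BTU

R = 1/U = 1/0.07927 = 12.615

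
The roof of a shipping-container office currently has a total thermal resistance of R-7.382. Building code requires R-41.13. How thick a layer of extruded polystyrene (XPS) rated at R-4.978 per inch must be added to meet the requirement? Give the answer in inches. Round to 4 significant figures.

6.779 in

ΔR = 41.13 − 7.382 = 33.748 ft²·°F·h/BTU
L = ΔR / (R/in) = 33.748/4.978 = 6.7794 in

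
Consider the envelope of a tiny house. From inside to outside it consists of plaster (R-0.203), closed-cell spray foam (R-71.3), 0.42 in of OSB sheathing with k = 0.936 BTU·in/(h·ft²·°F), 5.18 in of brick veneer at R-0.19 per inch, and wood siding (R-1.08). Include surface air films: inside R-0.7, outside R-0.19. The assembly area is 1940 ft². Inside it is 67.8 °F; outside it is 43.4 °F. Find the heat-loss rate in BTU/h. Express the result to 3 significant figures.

0.42/0.936 = 0.4487
5.18 × 0.19 = 0.9842
R_total = 0.7 + 0.203 + 71.3 + 0.4487 + 0.9842 + 1.08 + 0.19 = 74.91 ft²·°F·h/BTU
Q = A·ΔT/R = 1940 × (67.8 − 43.4) / 74.91 = 631.9 BTU/h

632 BTU/h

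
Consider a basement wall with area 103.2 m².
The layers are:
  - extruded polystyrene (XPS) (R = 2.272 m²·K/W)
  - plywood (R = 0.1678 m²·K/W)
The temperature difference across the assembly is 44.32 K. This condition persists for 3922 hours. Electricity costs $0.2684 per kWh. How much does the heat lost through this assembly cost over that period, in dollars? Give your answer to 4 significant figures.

R_total = 2.272 + 0.1678 = 2.4398 m²·K/W
Q = 103.2 × 44.32 / 2.4398 = 1874.7 W
E = 1874.7 W × 3922 h / 1000 = 7352.5 kWh
Cost = 7352.5 × 0.2684 = $1973.4

1973 dollars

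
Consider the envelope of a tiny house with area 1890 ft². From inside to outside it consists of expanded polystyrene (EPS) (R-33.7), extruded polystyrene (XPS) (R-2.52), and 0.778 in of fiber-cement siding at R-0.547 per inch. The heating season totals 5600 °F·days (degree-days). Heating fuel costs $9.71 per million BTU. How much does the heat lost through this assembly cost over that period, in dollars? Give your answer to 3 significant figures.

0.778 × 0.547 = 0.4256
R_total = 33.7 + 2.52 + 0.4256 = 36.65 ft²·°F·h/BTU
E = A × HDD × 24 / R = 1890 × 5600 × 24 / 36.65 = 6932000 BTU
Cost = 6932000/10⁶ × 9.71 = $67.31

67.3 dollars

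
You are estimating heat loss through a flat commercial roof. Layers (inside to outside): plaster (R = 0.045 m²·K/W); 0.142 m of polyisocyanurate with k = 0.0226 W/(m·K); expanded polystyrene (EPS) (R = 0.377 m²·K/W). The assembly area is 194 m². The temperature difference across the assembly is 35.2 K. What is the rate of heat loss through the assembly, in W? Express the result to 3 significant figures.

0.142/0.0226 = 6.283
R_total = 0.045 + 6.283 + 0.377 = 6.705 m²·K/W
Q = A·ΔT/R = 194 × 35.2 / 6.705 = 1018 W

1020 W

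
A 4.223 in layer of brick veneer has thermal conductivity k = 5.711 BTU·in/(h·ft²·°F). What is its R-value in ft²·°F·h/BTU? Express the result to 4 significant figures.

R = L/k = 4.223/5.711 = 0.73945 ft²·°F·h/BTU

0.7395 ft²·°F·h/BTU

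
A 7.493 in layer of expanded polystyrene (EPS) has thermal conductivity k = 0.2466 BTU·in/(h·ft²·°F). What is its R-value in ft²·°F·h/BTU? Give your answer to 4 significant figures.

R = L/k = 7.493/0.2466 = 30.385 ft²·°F·h/BTU

30.39 ft²·°F·h/BTU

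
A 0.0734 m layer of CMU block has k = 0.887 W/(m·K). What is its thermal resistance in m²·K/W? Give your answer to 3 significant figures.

0.0828 m²·K/W

R = L/k = 0.0734/0.887 = 0.08275 m²·K/W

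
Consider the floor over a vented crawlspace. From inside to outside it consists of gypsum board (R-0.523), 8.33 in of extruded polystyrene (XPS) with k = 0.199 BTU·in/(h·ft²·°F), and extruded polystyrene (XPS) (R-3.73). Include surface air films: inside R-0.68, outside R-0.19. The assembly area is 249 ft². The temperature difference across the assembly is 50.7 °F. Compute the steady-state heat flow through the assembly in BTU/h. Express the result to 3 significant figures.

8.33/0.199 = 41.86
R_total = 0.68 + 0.523 + 41.86 + 3.73 + 0.19 = 46.98 ft²·°F·h/BTU
Q = A·ΔT/R = 249 × 50.7 / 46.98 = 268.7 BTU/h

269 BTU/h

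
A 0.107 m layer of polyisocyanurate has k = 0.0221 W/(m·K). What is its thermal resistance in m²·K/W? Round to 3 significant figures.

R = L/k = 0.107/0.0221 = 4.842 m²·K/W

4.84 m²·K/W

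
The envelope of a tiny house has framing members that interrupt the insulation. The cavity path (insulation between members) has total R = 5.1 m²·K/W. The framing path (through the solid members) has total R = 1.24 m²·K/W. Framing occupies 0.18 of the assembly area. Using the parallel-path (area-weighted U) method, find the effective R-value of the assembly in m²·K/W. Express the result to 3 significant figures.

U_eff = 0.82/5.1 + 0.18/1.24 = 0.1608 + 0.1452 = 0.3059
R_eff = 1/U_eff = 3.269 m²·K/W

3.27 m²·K/W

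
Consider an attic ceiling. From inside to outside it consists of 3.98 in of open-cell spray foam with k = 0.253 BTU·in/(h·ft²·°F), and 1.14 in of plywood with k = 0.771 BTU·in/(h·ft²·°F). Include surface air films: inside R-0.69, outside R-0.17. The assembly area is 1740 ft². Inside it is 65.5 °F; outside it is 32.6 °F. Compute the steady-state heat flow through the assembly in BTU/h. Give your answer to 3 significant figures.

3170 BTU/h

3.98/0.253 = 15.73
1.14/0.771 = 1.479
R_total = 0.69 + 15.73 + 1.479 + 0.17 = 18.07 ft²·°F·h/BTU
Q = A·ΔT/R = 1740 × (65.5 − 32.6) / 18.07 = 3168 BTU/h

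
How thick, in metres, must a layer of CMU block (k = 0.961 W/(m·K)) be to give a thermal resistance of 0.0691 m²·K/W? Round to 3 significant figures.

0.0664 m

L = R·k = 0.0691 × 0.961 = 0.06641 m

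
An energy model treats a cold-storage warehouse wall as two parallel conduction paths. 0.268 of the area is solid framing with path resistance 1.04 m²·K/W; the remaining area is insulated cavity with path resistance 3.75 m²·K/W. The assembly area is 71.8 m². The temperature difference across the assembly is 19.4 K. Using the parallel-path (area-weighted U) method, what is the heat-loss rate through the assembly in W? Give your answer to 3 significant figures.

631 W

U_eff = 0.732/3.75 + 0.268/1.04 = 0.1952 + 0.2577 = 0.4529
R_eff = 1/U_eff = 2.208 m²·K/W
Q = 71.8 × 19.4 / 2.208 = 630.8 W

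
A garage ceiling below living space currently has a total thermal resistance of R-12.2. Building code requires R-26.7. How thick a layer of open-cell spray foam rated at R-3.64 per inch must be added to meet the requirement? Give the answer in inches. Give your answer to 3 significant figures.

3.98 in

ΔR = 26.7 − 12.2 = 14.5 ft²·°F·h/BTU
L = ΔR / (R/in) = 14.5/3.64 = 3.984 in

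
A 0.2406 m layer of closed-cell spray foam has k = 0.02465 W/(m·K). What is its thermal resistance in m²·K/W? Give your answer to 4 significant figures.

R = L/k = 0.2406/0.02465 = 9.7606 m²·K/W

9.761 m²·K/W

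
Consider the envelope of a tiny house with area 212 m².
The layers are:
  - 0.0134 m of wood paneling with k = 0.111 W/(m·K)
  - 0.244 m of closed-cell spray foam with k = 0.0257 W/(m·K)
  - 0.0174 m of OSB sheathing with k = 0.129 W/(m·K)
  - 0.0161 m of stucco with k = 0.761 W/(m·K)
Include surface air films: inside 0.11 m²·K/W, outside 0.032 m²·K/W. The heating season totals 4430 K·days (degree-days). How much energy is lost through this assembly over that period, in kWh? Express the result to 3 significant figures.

0.0134/0.111 = 0.1207
0.244/0.0257 = 9.494
0.0174/0.129 = 0.1349
0.0161/0.761 = 0.02116
R_total = 0.11 + 0.1207 + 9.494 + 0.1349 + 0.02116 + 0.032 = 9.913 m²·K/W
E = A × HDD × 24 / R / 1000 = 212 × 4430 × 24 / 9.913 / 1000 = 2274 kWh

2270 kWh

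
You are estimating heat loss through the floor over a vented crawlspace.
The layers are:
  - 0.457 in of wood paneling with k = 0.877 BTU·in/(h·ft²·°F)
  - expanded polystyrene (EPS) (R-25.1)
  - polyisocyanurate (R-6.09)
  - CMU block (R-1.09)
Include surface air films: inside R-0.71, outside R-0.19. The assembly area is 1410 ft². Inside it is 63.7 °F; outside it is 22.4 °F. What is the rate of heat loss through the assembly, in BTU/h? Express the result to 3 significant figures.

1730 BTU/h

0.457/0.877 = 0.5211
R_total = 0.71 + 0.5211 + 25.1 + 6.09 + 1.09 + 0.19 = 33.7 ft²·°F·h/BTU
Q = A·ΔT/R = 1410 × (63.7 − 22.4) / 33.7 = 1728 BTU/h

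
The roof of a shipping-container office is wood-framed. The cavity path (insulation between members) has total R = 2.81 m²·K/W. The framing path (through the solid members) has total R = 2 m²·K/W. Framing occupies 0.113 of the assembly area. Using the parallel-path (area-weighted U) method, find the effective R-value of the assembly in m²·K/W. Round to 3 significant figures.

2.69 m²·K/W

U_eff = 0.887/2.81 + 0.113/2 = 0.3157 + 0.0565 = 0.3722
R_eff = 1/U_eff = 2.687 m²·K/W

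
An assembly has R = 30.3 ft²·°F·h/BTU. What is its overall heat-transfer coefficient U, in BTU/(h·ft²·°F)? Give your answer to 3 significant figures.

0.0330 BTU/(h·ft²·°F)

U = 1/R = 1/30.3 = 0.033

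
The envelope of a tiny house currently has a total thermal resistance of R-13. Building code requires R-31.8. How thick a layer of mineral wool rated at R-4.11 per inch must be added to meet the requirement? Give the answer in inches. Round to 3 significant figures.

4.57 in

ΔR = 31.8 − 13 = 18.8 ft²·°F·h/BTU
L = ΔR / (R/in) = 18.8/4.11 = 4.574 in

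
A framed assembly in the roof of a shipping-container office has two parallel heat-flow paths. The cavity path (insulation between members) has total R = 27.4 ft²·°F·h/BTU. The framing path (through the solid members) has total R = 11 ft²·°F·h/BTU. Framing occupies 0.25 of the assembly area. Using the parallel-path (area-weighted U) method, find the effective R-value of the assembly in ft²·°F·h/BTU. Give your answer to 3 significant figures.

U_eff = 0.75/27.4 + 0.25/11 = 0.02737 + 0.02273 = 0.0501
R_eff = 1/U_eff = 19.96 ft²·°F·h/BTU

20.0 ft²·°F·h/BTU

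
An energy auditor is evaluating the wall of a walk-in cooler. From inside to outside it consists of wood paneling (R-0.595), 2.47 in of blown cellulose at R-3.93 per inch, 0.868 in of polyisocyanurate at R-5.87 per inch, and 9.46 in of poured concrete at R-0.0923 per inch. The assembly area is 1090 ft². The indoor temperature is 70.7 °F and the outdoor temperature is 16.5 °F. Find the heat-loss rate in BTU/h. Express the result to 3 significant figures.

2.47 × 3.93 = 9.707
0.868 × 5.87 = 5.095
9.46 × 0.0923 = 0.8732
R_total = 0.595 + 9.707 + 5.095 + 0.8732 = 16.27 ft²·°F·h/BTU
Q = A·ΔT/R = 1090 × (70.7 − 16.5) / 16.27 = 3631 BTU/h

3630 BTU/h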